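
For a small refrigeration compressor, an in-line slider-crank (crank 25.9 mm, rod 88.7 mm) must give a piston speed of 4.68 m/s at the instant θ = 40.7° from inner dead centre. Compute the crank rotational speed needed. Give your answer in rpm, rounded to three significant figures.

For an in-line slider-crank, |v_piston| = rω|sinθ|·[1 + r cosθ/√(L² − r² sin²θ)].
With r = 0.0259 m, L = 0.0887 m, θ = 40.7°: the bracketed kinematic factor |dx/dθ| = 0.020698 m.
ω = v/|dx/dθ| = 4.68/0.020698 = 226.11 rad/s.
N = 60ω/(2π) = 2159.2 rpm.

2160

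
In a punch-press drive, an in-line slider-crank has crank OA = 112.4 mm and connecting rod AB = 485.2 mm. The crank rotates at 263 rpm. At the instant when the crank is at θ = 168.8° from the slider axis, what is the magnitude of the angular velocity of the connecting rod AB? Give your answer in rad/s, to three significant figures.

6.26

ω = 27.54 rad/s (converted from 263 rpm).
The rod makes angle φ with the slider axis where L sinφ = r sinθ; differentiating, L cosφ·φ̇ = r ω cosθ.
L cosφ = √(L² − r² sin²θ) = 0.48471 m.
|ω_rod| = r ω |cosθ| / √(L² − r² sin²θ) = 0.1124·27.54·0.98096/0.48471 = 6.265 rad/s.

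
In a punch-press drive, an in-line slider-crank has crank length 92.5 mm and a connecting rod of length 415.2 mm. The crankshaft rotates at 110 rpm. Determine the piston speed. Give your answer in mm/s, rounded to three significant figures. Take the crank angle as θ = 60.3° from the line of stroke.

1030

ω = 2π·110/60 = 11.52 rad/s
For an in-line slider-crank, x = r cosθ + √(L² − r² sin²θ), so v = −rω sinθ·[1 + r cosθ/√(L² − r² sin²θ)].
With r = 0.0925 m, L = 0.4152 m, θ = 60.3°: √(L² − r² sin²θ) = 0.40735 m.
v = −0.0925·11.52·0.86863·[1 + 0.0925·0.49546/0.40735] = -1.0297 m/s.
|v| = 1.0297 m/s = 1029.7 mm/s.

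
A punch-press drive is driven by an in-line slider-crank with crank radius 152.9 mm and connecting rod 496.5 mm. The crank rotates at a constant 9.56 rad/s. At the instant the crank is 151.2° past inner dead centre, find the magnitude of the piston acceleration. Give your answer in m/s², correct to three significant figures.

ω = 9.56 rad/s
x(θ) = r cosθ + √(L² − r² sin²θ); with ω constant, a = ω²·d²x/dθ².
d²x/dθ² = −r cosθ − r²(cos2θ)/√u − r⁴ sin²2θ/(4u^{3/2}),  u = L² − r² sin²θ = 0.241086 m².
Substituting r = 0.1529 m, L = 0.4965 m, θ = 151.2°: d²x/dθ² = +0.10765 m.
a = ω²·d²x/dθ² = (9.56)²·(+0.10765) = +9.8387 m/s²;  |a| = 9.8387 m/s².

9.84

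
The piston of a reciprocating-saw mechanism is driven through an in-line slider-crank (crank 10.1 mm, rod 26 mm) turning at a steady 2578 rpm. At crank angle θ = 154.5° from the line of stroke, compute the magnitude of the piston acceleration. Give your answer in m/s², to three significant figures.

ω = 2π·2578/60 = 270 rad/s
x(θ) = r cosθ + √(L² − r² sin²θ); with ω constant, a = ω²·d²x/dθ².
d²x/dθ² = −r cosθ − r²(cos2θ)/√u − r⁴ sin²2θ/(4u^{3/2}),  u = L² − r² sin²θ = 0.000657093 m².
Substituting r = 0.0101 m, L = 0.026 m, θ = 154.5°: d²x/dθ² = +0.0065184 m.
a = ω²·d²x/dθ² = (270)²·(+0.0065184) = +475.08 m/s²;  |a| = 475.08 m/s².

475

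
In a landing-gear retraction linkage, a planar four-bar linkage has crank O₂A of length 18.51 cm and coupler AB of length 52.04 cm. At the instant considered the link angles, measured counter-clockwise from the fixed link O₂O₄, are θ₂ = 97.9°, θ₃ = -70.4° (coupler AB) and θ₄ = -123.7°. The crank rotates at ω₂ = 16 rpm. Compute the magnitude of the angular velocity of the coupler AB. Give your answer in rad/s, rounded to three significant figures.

ω₂ = 1.676 rad/s (from 16 rpm).
Differentiating the loop-closure r₂e^{iθ₂}+r₃e^{iθ₃}=r₁+r₄e^{iθ₄} gives r₂ω₂e^{iθ₂}+r₃ω₃e^{iθ₃}=r₄ω₄e^{iθ₄}.
Eliminating the other unknown: ω₃ = r₂ω₂ sin(θ₄−θ₂) / [r₃ sin(θ₃−θ₄)].
Numerator sine = +0.66393; denominator sine = +0.80178.
Result = 0.1851·1.676·(+0.66393) / (0.5204·(+0.80178)) = +0.4935 rad/s; magnitude 0.4935 rad/s.

0.493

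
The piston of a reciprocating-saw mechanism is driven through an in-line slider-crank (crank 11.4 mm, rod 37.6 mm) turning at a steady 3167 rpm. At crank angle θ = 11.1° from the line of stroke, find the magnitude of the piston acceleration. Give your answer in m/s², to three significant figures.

ω = 2π·3167/60 = 331.6 rad/s
x(θ) = r cosθ + √(L² − r² sin²θ); with ω constant, a = ω²·d²x/dθ².
d²x/dθ² = −r cosθ − r²(cos2θ)/√u − r⁴ sin²2θ/(4u^{3/2}),  u = L² − r² sin²θ = 0.00140894 m².
Substituting r = 0.0114 m, L = 0.0376 m, θ = 11.1°: d²x/dθ² = -0.014404 m.
a = ω²·d²x/dθ² = (331.6)²·(-0.014404) = -1584.3 m/s²;  |a| = 1584.3 m/s².

1580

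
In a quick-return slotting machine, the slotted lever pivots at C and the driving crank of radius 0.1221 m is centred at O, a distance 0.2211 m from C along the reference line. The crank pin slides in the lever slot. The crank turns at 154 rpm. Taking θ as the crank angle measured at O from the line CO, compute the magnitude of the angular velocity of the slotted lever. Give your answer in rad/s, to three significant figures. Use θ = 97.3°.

3.25

ω = 16.13 rad/s (from 154 rpm).
Crank pin A relative to C: A = (d + r cosθ, r sinθ); lever angle φ = atan2(r sinθ, d + r cosθ).
Differentiating tanφ: φ̇ = rω(d cosθ + r)/(d² + r² + 2dr cosθ).
d² + r² + 2dr cosθ = |CA|² = 0.0569331 m²;  d cosθ + r = +0.094006 m.
|ω_lever| = |0.1221·16.13·+0.094006| / 0.0569331 = 3.2513 rad/s.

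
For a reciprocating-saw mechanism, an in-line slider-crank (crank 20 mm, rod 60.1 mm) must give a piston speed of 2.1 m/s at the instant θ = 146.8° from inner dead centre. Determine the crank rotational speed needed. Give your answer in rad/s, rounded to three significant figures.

268

For an in-line slider-crank, |v_piston| = rω|sinθ|·[1 + r cosθ/√(L² − r² sin²θ)].
With r = 0.02 m, L = 0.0601 m, θ = 146.8°: the bracketed kinematic factor |dx/dθ| = 0.0078499 m.
ω = v/|dx/dθ| = 2.1/0.0078499 = 267.52 rad/s.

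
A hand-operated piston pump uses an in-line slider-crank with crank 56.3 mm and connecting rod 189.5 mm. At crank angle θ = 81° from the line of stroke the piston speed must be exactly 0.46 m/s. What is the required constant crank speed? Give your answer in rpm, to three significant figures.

75.3

For an in-line slider-crank, |v_piston| = rω|sinθ|·[1 + r cosθ/√(L² − r² sin²θ)].
With r = 0.0563 m, L = 0.1895 m, θ = 81°: the bracketed kinematic factor |dx/dθ| = 0.05831 m.
ω = v/|dx/dθ| = 0.46/0.05831 = 7.8888 rad/s.
N = 60ω/(2π) = 75.333 rpm.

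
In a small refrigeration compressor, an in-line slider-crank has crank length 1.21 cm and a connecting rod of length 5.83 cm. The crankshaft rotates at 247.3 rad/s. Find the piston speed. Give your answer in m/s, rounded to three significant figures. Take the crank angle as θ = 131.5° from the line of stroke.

1.93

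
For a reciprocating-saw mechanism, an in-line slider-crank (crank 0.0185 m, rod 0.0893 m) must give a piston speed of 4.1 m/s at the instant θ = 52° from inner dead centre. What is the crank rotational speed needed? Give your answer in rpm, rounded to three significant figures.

2380

For an in-line slider-crank, |v_piston| = rω|sinθ|·[1 + r cosθ/√(L² − r² sin²θ)].
With r = 0.0185 m, L = 0.0893 m, θ = 52°: the bracketed kinematic factor |dx/dθ| = 0.016463 m.
ω = v/|dx/dθ| = 4.1/0.016463 = 249.05 rad/s.
N = 60ω/(2π) = 2378.2 rpm.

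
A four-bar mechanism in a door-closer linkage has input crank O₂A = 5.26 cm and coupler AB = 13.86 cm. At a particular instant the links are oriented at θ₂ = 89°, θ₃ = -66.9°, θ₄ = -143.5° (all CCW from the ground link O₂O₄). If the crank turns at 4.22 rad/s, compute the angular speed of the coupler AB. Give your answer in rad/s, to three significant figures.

1.31

ω₂ = 4.22 rad/s
Differentiating the loop-closure r₂e^{iθ₂}+r₃e^{iθ₃}=r₁+r₄e^{iθ₄} gives r₂ω₂e^{iθ₂}+r₃ω₃e^{iθ₃}=r₄ω₄e^{iθ₄}.
Eliminating the other unknown: ω₃ = r₂ω₂ sin(θ₄−θ₂) / [r₃ sin(θ₃−θ₄)].
Numerator sine = +0.79335; denominator sine = +0.97278.
Result = 0.0526·4.22·(+0.79335) / (0.1386·(+0.97278)) = +1.3061 rad/s; magnitude 1.3061 rad/s.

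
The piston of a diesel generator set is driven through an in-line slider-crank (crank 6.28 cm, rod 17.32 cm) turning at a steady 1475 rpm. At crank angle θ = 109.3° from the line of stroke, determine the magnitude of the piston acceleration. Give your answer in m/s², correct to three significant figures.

939

ω = 2π·1475/60 = 154.5 rad/s
x(θ) = r cosθ + √(L² − r² sin²θ); with ω constant, a = ω²·d²x/dθ².
d²x/dθ² = −r cosθ − r²(cos2θ)/√u − r⁴ sin²2θ/(4u^{3/2}),  u = L² − r² sin²θ = 0.0264852 m².
Substituting r = 0.0628 m, L = 0.1732 m, θ = 109.3°: d²x/dθ² = +0.039344 m.
a = ω²·d²x/dθ² = (154.5)²·(+0.039344) = +938.69 m/s²;  |a| = 938.69 m/s².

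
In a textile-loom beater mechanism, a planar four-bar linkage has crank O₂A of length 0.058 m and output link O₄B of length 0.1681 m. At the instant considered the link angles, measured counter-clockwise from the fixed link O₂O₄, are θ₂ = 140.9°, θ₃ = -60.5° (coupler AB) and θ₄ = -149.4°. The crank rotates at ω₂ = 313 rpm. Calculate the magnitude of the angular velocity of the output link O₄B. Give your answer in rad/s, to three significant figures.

4.13

ω₂ = 32.78 rad/s (from 313 rpm).
Differentiating the loop-closure r₂e^{iθ₂}+r₃e^{iθ₃}=r₁+r₄e^{iθ₄} gives r₂ω₂e^{iθ₂}+r₃ω₃e^{iθ₃}=r₄ω₄e^{iθ₄}.
Eliminating the other unknown: ω₄ = r₂ω₂ sin(θ₂−θ₃) / [r₄ sin(θ₄−θ₃)].
Numerator sine = -0.36488; denominator sine = -0.99982.
Result = 0.058·32.78·(-0.36488) / (0.1681·(-0.99982)) = +4.1272 rad/s; magnitude 4.1272 rad/s.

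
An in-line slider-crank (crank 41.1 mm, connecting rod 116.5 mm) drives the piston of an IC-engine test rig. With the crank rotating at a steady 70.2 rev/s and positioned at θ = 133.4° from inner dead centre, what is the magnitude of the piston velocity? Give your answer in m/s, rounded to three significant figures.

ω = 2π·70.2 = 441.1 rad/s
For an in-line slider-crank, x = r cosθ + √(L² − r² sin²θ), so v = −rω sinθ·[1 + r cosθ/√(L² − r² sin²θ)].
With r = 0.0411 m, L = 0.1165 m, θ = 133.4°: √(L² − r² sin²θ) = 0.11261 m.
v = −0.0411·441.1·0.72657·[1 + 0.0411·-0.68709/0.11261] = -9.8685 m/s.
|v| = 9.8685 m/s.

9.87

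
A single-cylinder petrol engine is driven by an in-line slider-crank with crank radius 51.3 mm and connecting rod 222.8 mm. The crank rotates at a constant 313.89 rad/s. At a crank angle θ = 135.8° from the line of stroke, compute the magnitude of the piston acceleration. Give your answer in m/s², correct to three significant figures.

3570

ω = 313.9 rad/s
x(θ) = r cosθ + √(L² − r² sin²θ); with ω constant, a = ω²·d²x/dθ².
d²x/dθ² = −r cosθ − r²(cos2θ)/√u − r⁴ sin²2θ/(4u^{3/2}),  u = L² − r² sin²θ = 0.0483607 m².
Substituting r = 0.0513 m, L = 0.2228 m, θ = 135.8°: d²x/dθ² = +0.036281 m.
a = ω²·d²x/dθ² = (313.9)²·(+0.036281) = +3574.6 m/s²;  |a| = 3574.6 m/s².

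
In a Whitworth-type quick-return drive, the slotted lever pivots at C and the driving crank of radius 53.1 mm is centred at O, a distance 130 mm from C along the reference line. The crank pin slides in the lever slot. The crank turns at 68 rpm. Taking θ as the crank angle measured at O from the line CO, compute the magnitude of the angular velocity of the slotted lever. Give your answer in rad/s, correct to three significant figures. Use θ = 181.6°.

ω = 7.121 rad/s (from 68 rpm).
Crank pin A relative to C: A = (d + r cosθ, r sinθ); lever angle φ = atan2(r sinθ, d + r cosθ).
Differentiating tanφ: φ̇ = rω(d cosθ + r)/(d² + r² + 2dr cosθ).
d² + r² + 2dr cosθ = |CA|² = 0.00591899 m²;  d cosθ + r = -0.076849 m.
|ω_lever| = |0.0531·7.121·-0.076849| / 0.00591899 = 4.9094 rad/s.

4.91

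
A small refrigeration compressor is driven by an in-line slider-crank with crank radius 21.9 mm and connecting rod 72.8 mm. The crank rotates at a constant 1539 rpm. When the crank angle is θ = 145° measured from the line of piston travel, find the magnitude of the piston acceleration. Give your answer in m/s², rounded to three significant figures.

403

ω = 2π·1539/60 = 161.2 rad/s
x(θ) = r cosθ + √(L² − r² sin²θ); with ω constant, a = ω²·d²x/dθ².
d²x/dθ² = −r cosθ − r²(cos2θ)/√u − r⁴ sin²2θ/(4u^{3/2}),  u = L² − r² sin²θ = 0.00514205 m².
Substituting r = 0.0219 m, L = 0.0728 m, θ = 145°: d²x/dθ² = +0.015514 m.
a = ω²·d²x/dθ² = (161.2)²·(+0.015514) = +402.96 m/s²;  |a| = 402.96 m/s².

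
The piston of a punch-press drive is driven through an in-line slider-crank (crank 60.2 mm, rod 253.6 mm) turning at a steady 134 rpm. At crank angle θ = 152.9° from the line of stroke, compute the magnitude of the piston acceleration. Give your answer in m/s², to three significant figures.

8.87

ω = 2π·134/60 = 14.03 rad/s
x(θ) = r cosθ + √(L² − r² sin²θ); with ω constant, a = ω²·d²x/dθ².
d²x/dθ² = −r cosθ − r²(cos2θ)/√u − r⁴ sin²2θ/(4u^{3/2}),  u = L² − r² sin²θ = 0.0635609 m².
Substituting r = 0.0602 m, L = 0.2536 m, θ = 152.9°: d²x/dθ² = +0.045047 m.
a = ω²·d²x/dθ² = (14.03)²·(+0.045047) = +8.8703 m/s²;  |a| = 8.8703 m/s².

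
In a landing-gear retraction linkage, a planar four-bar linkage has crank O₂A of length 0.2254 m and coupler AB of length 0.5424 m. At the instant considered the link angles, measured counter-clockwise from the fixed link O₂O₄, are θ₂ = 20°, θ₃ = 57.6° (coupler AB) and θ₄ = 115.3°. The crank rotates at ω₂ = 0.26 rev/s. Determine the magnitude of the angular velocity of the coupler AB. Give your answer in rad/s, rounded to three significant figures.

ω₂ = 1.634 rad/s (from 0.26 rev/s).
Differentiating the loop-closure r₂e^{iθ₂}+r₃e^{iθ₃}=r₁+r₄e^{iθ₄} gives r₂ω₂e^{iθ₂}+r₃ω₃e^{iθ₃}=r₄ω₄e^{iθ₄}.
Eliminating the other unknown: ω₃ = r₂ω₂ sin(θ₄−θ₂) / [r₃ sin(θ₃−θ₄)].
Numerator sine = +0.99572; denominator sine = -0.84526.
Result = 0.2254·1.634·(+0.99572) / (0.5424·(-0.84526)) = -0.79972 rad/s; magnitude 0.79972 rad/s.

0.800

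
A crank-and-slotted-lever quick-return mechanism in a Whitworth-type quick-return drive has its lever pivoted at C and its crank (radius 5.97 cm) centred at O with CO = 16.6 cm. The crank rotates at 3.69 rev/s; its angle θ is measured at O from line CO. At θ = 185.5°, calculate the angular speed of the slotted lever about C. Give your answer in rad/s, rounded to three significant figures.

ω = 23.18 rad/s (from 3.69 rev/s).
Crank pin A relative to C: A = (d + r cosθ, r sinθ); lever angle φ = atan2(r sinθ, d + r cosθ).
Differentiating tanφ: φ̇ = rω(d cosθ + r)/(d² + r² + 2dr cosθ).
d² + r² + 2dr cosθ = |CA|² = 0.0113909 m²;  d cosθ + r = -0.10554 m.
|ω_lever| = |0.0597·23.18·-0.10554| / 0.0113909 = 12.824 rad/s.

12.8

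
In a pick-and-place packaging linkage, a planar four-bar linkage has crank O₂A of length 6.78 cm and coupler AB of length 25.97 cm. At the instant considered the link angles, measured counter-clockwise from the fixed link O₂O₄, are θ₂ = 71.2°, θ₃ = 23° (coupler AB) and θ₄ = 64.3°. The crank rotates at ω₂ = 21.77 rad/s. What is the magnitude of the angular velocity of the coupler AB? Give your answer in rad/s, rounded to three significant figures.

1.03

ω₂ = 21.77 rad/s
Differentiating the loop-closure r₂e^{iθ₂}+r₃e^{iθ₃}=r₁+r₄e^{iθ₄} gives r₂ω₂e^{iθ₂}+r₃ω₃e^{iθ₃}=r₄ω₄e^{iθ₄}.
Eliminating the other unknown: ω₃ = r₂ω₂ sin(θ₄−θ₂) / [r₃ sin(θ₃−θ₄)].
Numerator sine = -0.12014; denominator sine = -0.66000.
Result = 0.0678·21.77·(-0.12014) / (0.2597·(-0.66000)) = +1.0345 rad/s; magnitude 1.0345 rad/s.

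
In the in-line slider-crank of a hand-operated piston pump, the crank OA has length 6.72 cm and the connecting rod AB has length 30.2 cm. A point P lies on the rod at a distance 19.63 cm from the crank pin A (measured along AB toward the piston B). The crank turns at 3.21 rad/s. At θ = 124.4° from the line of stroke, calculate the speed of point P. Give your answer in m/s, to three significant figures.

ω = 3.21 rad/s.  Crank-pin speed |V_A| = rω = 0.21571 m/s, perpendicular to OA.
Rod angle: sinφ = −(r/L) sinθ ⇒ φ = -10.580°; ω_rod = −rω cosθ/√(L²−r²sin²θ) = +0.41052 rad/s.
V_P = V_A + ω_rod × AP, with AP = 0.1963 m along the rod.
Components: V_Px = −rω sinθ − a·ω_rod·sinφ = -0.16319 m/s;  V_Py = rω cosθ + a·ω_rod·cosφ = -0.042655 m/s.
|V_P| = √(V_Px² + V_Py²) = 0.16867 m/s.

0.169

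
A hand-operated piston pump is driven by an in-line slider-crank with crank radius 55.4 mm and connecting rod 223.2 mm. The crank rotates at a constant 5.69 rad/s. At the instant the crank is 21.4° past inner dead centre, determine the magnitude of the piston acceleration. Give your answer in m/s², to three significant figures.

ω = 5.69 rad/s
x(θ) = r cosθ + √(L² − r² sin²θ); with ω constant, a = ω²·d²x/dθ².
d²x/dθ² = −r cosθ − r²(cos2θ)/√u − r⁴ sin²2θ/(4u^{3/2}),  u = L² − r² sin²θ = 0.0494096 m².
Substituting r = 0.0554 m, L = 0.2232 m, θ = 21.4°: d²x/dθ² = -0.06181 m.
a = ω²·d²x/dθ² = (5.69)²·(-0.06181) = -2.0012 m/s²;  |a| = 2.0012 m/s².

2.00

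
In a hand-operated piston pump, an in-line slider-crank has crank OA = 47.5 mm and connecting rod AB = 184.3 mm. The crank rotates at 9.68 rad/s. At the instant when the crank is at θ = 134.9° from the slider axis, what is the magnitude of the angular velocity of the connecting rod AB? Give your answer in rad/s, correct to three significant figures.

1.79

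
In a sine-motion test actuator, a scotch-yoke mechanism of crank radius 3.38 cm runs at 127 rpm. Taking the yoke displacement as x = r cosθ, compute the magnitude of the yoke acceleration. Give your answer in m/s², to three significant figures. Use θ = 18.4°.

5.67

ω = 13.3 rad/s (from 127 rpm).
x = r cosθ ⇒ ẍ = −rω² cosθ (ω constant).
|a| = rω²|cosθ| = 0.0338·(13.3)²·|cos 18.4°| = 5.6727 m/s².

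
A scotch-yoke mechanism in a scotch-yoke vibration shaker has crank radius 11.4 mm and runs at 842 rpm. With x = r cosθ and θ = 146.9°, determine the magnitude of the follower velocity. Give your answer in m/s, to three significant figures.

0.549

ω = 88.17 rad/s (from 842 rpm).
x = r cosθ ⇒ ẋ = −rω sinθ.
|v| = rω|sinθ| = 0.0114·88.17·|sin 146.9°| = 0.54893 m/s.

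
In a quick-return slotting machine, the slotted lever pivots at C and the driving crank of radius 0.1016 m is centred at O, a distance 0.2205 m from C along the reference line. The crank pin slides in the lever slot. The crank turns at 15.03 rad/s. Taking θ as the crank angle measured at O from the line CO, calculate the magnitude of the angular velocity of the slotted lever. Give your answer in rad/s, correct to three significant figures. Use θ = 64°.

3.85

ω = 15.03 rad/s
Crank pin A relative to C: A = (d + r cosθ, r sinθ); lever angle φ = atan2(r sinθ, d + r cosθ).
Differentiating tanφ: φ̇ = rω(d cosθ + r)/(d² + r² + 2dr cosθ).
d² + r² + 2dr cosθ = |CA|² = 0.0785843 m²;  d cosθ + r = +0.19826 m.
|ω_lever| = |0.1016·15.03·+0.19826| / 0.0785843 = 3.8526 rad/s.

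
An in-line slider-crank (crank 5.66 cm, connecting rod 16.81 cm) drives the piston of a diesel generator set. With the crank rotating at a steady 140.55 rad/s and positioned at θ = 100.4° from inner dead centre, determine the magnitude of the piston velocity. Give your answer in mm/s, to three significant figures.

7320

ω = 140.6 rad/s
For an in-line slider-crank, x = r cosθ + √(L² − r² sin²θ), so v = −rω sinθ·[1 + r cosθ/√(L² − r² sin²θ)].
With r = 0.0566 m, L = 0.1681 m, θ = 100.4°: √(L² − r² sin²θ) = 0.15861 m.
v = −0.0566·140.6·0.98357·[1 + 0.0566·-0.18052/0.15861] = -7.3204 m/s.
|v| = 7.3204 m/s = 7320.4 mm/s.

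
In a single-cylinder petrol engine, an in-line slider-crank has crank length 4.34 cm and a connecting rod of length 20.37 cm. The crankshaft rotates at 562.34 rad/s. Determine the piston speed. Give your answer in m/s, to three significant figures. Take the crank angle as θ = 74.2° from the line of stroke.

24.9

ω = 562.3 rad/s
For an in-line slider-crank, x = r cosθ + √(L² − r² sin²θ), so v = −rω sinθ·[1 + r cosθ/√(L² − r² sin²θ)].
With r = 0.0434 m, L = 0.2037 m, θ = 74.2°: √(L² − r² sin²θ) = 0.19937 m.
v = −0.0434·562.3·0.96222·[1 + 0.0434·0.27228/0.19937] = -24.875 m/s.
|v| = 24.875 m/s.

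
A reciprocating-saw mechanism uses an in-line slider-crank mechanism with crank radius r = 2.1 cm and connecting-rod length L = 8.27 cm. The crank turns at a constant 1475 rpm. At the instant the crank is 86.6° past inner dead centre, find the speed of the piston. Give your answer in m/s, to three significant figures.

3.29

ω = 2π·1475/60 = 154.5 rad/s
For an in-line slider-crank, x = r cosθ + √(L² − r² sin²θ), so v = −rω sinθ·[1 + r cosθ/√(L² − r² sin²θ)].
With r = 0.021 m, L = 0.0827 m, θ = 86.6°: √(L² − r² sin²θ) = 0.079999 m.
v = −0.021·154.5·0.99824·[1 + 0.021·0.05931/0.079999] = -3.2884 m/s.
|v| = 3.2884 m/s.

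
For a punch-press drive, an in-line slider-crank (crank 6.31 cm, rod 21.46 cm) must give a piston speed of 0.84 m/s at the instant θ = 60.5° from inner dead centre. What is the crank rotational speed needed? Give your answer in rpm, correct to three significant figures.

For an in-line slider-crank, |v_piston| = rω|sinθ|·[1 + r cosθ/√(L² − r² sin²θ)].
With r = 0.0631 m, L = 0.2146 m, θ = 60.5°: the bracketed kinematic factor |dx/dθ| = 0.063145 m.
ω = v/|dx/dθ| = 0.84/0.063145 = 13.303 rad/s.
N = 60ω/(2π) = 127.03 rpm.

127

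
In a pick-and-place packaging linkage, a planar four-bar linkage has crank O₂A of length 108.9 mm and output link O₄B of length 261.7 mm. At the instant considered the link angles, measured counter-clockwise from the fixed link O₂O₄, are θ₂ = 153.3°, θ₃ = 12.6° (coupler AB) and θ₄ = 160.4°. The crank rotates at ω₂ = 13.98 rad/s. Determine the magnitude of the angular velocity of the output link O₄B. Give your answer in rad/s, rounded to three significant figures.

6.91

ω₂ = 13.98 rad/s
Differentiating the loop-closure r₂e^{iθ₂}+r₃e^{iθ₃}=r₁+r₄e^{iθ₄} gives r₂ω₂e^{iθ₂}+r₃ω₃e^{iθ₃}=r₄ω₄e^{iθ₄}.
Eliminating the other unknown: ω₄ = r₂ω₂ sin(θ₂−θ₃) / [r₄ sin(θ₄−θ₃)].
Numerator sine = +0.63338; denominator sine = +0.53288.
Result = 0.1089·13.98·(+0.63338) / (0.2617·(+0.53288)) = +6.9146 rad/s; magnitude 6.9146 rad/s.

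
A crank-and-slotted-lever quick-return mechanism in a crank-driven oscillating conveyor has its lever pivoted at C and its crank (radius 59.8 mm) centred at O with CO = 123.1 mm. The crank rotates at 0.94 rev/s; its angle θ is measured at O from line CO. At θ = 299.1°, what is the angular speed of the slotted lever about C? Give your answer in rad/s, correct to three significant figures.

1.63

ω = 5.906 rad/s (from 0.94 rev/s).
Crank pin A relative to C: A = (d + r cosθ, r sinθ); lever angle φ = atan2(r sinθ, d + r cosθ).
Differentiating tanφ: φ̇ = rω(d cosθ + r)/(d² + r² + 2dr cosθ).
d² + r² + 2dr cosθ = |CA|² = 0.0258898 m²;  d cosθ + r = +0.11967 m.
|ω_lever| = |0.0598·5.906·+0.11967| / 0.0258898 = 1.6325 rad/s.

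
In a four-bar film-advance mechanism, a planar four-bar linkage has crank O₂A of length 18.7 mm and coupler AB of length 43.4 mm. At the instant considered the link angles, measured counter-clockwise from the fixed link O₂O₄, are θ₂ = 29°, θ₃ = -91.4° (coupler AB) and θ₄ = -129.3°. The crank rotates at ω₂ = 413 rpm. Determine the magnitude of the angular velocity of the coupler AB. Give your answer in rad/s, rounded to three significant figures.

11.2

ω₂ = 43.25 rad/s (from 413 rpm).
Differentiating the loop-closure r₂e^{iθ₂}+r₃e^{iθ₃}=r₁+r₄e^{iθ₄} gives r₂ω₂e^{iθ₂}+r₃ω₃e^{iθ₃}=r₄ω₄e^{iθ₄}.
Eliminating the other unknown: ω₃ = r₂ω₂ sin(θ₄−θ₂) / [r₃ sin(θ₃−θ₄)].
Numerator sine = -0.36975; denominator sine = +0.61429.
Result = 0.0187·43.25·(-0.36975) / (0.0434·(+0.61429)) = -11.217 rad/s; magnitude 11.217 rad/s.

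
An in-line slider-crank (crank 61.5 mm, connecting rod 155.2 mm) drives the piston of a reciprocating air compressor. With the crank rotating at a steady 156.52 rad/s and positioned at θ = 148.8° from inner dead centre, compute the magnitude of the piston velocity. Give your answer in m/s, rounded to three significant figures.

3.26

ω = 156.5 rad/s
For an in-line slider-crank, x = r cosθ + √(L² − r² sin²θ), so v = −rω sinθ·[1 + r cosθ/√(L² − r² sin²θ)].
With r = 0.0615 m, L = 0.1552 m, θ = 148.8°: √(L² − r² sin²θ) = 0.15189 m.
v = −0.0615·156.5·0.51803·[1 + 0.0615·-0.85536/0.15189] = -3.2596 m/s.
|v| = 3.2596 m/s.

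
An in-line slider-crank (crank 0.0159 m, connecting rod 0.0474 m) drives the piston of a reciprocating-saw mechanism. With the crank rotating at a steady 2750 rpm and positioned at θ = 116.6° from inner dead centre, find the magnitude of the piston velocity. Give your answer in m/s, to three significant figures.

ω = 2π·2750/60 = 288 rad/s
For an in-line slider-crank, x = r cosθ + √(L² − r² sin²θ), so v = −rω sinθ·[1 + r cosθ/√(L² − r² sin²θ)].
With r = 0.0159 m, L = 0.0474 m, θ = 116.6°: √(L² − r² sin²θ) = 0.045218 m.
v = −0.0159·288·0.89415·[1 + 0.0159·-0.44776/0.045218] = -3.4496 m/s.
|v| = 3.4496 m/s.

3.45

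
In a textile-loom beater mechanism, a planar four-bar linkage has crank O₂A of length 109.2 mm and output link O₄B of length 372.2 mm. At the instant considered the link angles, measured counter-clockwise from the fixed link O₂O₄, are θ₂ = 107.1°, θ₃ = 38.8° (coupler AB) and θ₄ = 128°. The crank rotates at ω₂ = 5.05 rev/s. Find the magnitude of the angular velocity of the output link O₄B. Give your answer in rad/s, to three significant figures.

ω₂ = 31.73 rad/s (from 5.05 rev/s).
Differentiating the loop-closure r₂e^{iθ₂}+r₃e^{iθ₃}=r₁+r₄e^{iθ₄} gives r₂ω₂e^{iθ₂}+r₃ω₃e^{iθ₃}=r₄ω₄e^{iθ₄}.
Eliminating the other unknown: ω₄ = r₂ω₂ sin(θ₂−θ₃) / [r₄ sin(θ₄−θ₃)].
Numerator sine = +0.92913; denominator sine = +0.99990.
Result = 0.1092·31.73·(+0.92913) / (0.3722·(+0.99990)) = +8.6504 rad/s; magnitude 8.6504 rad/s.

8.65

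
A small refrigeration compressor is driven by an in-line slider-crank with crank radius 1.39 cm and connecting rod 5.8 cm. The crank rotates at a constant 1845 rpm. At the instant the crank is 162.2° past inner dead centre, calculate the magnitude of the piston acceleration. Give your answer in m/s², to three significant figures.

ω = 2π·1845/60 = 193.2 rad/s
x(θ) = r cosθ + √(L² − r² sin²θ); with ω constant, a = ω²·d²x/dθ².
d²x/dθ² = −r cosθ − r²(cos2θ)/√u − r⁴ sin²2θ/(4u^{3/2}),  u = L² − r² sin²θ = 0.00334594 m².
Substituting r = 0.0139 m, L = 0.058 m, θ = 162.2°: d²x/dθ² = +0.010502 m.
a = ω²·d²x/dθ² = (193.2)²·(+0.010502) = +392.05 m/s²;  |a| = 392.05 m/s².

392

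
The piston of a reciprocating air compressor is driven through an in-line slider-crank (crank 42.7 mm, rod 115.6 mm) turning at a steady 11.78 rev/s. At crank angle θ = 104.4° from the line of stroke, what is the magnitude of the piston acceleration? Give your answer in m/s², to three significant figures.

138

ω = 2π·11.8 = 74.02 rad/s
x(θ) = r cosθ + √(L² − r² sin²θ); with ω constant, a = ω²·d²x/dθ².
d²x/dθ² = −r cosθ − r²(cos2θ)/√u − r⁴ sin²2θ/(4u^{3/2}),  u = L² − r² sin²θ = 0.0116528 m².
Substituting r = 0.0427 m, L = 0.1156 m, θ = 104.4°: d²x/dθ² = +0.025267 m.
a = ω²·d²x/dθ² = (74.02)²·(+0.025267) = +138.42 m/s²;  |a| = 138.42 m/s².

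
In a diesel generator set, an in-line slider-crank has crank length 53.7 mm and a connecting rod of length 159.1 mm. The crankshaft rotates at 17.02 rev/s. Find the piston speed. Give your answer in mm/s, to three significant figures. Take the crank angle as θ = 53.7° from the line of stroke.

ω = 2π·17 = 106.9 rad/s
For an in-line slider-crank, x = r cosθ + √(L² − r² sin²θ), so v = −rω sinθ·[1 + r cosθ/√(L² − r² sin²θ)].
With r = 0.0537 m, L = 0.1591 m, θ = 53.7°: √(L² − r² sin²θ) = 0.1531 m.
v = −0.0537·106.9·0.80593·[1 + 0.0537·0.59201/0.1531] = -5.5892 m/s.
|v| = 5.5892 m/s = 5589.2 mm/s.

5590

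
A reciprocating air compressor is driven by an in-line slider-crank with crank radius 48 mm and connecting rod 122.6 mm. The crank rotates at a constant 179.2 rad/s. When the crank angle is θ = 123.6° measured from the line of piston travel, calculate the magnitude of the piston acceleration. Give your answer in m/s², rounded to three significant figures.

1080

ω = 179.2 rad/s
x(θ) = r cosθ + √(L² − r² sin²θ); with ω constant, a = ω²·d²x/dθ².
d²x/dθ² = −r cosθ − r²(cos2θ)/√u − r⁴ sin²2θ/(4u^{3/2}),  u = L² − r² sin²θ = 0.0134323 m².
Substituting r = 0.048 m, L = 0.1226 m, θ = 123.6°: d²x/dθ² = +0.033542 m.
a = ω²·d²x/dθ² = (179.2)²·(+0.033542) = +1077.1 m/s²;  |a| = 1077.1 m/s².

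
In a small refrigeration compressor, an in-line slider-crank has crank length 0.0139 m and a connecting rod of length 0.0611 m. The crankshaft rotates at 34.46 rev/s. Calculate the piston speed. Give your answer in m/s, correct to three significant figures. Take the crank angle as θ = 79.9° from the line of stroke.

3.08

ω = 2π·34.5 = 216.5 rad/s
For an in-line slider-crank, x = r cosθ + √(L² − r² sin²θ), so v = −rω sinθ·[1 + r cosθ/√(L² − r² sin²θ)].
With r = 0.0139 m, L = 0.0611 m, θ = 79.9°: √(L² − r² sin²θ) = 0.059548 m.
v = −0.0139·216.5·0.98450·[1 + 0.0139·0.17537/0.059548] = -3.0843 m/s.
|v| = 3.0843 m/s.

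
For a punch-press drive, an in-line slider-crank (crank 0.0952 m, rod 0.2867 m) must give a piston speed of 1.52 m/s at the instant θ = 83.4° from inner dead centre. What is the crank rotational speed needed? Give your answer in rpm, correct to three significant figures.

148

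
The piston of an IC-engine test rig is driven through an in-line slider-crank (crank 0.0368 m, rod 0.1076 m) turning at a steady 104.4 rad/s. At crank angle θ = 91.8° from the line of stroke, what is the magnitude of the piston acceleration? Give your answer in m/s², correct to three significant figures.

158

ω = 104.4 rad/s
x(θ) = r cosθ + √(L² − r² sin²θ); with ω constant, a = ω²·d²x/dθ².
d²x/dθ² = −r cosθ − r²(cos2θ)/√u − r⁴ sin²2θ/(4u^{3/2}),  u = L² − r² sin²θ = 0.0102249 m².
Substituting r = 0.0368 m, L = 0.1076 m, θ = 91.8°: d²x/dθ² = +0.01452 m.
a = ω²·d²x/dθ² = (104.4)²·(+0.01452) = +158.26 m/s²;  |a| = 158.26 m/s².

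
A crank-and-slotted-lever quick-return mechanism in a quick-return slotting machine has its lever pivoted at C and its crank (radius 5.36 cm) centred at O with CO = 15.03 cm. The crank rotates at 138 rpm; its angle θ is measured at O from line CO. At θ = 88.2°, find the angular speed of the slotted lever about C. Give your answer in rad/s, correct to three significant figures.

ω = 14.45 rad/s (from 138 rpm).
Crank pin A relative to C: A = (d + r cosθ, r sinθ); lever angle φ = atan2(r sinθ, d + r cosθ).
Differentiating tanφ: φ̇ = rω(d cosθ + r)/(d² + r² + 2dr cosθ).
d² + r² + 2dr cosθ = |CA|² = 0.0259691 m²;  d cosθ + r = +0.058321 m.
|ω_lever| = |0.0536·14.45·+0.058321| / 0.0259691 = 1.7396 rad/s.

1.74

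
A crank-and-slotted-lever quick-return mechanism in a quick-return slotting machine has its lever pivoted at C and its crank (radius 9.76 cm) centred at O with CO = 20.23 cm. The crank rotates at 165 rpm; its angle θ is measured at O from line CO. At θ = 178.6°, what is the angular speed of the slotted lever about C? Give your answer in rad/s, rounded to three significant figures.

16.1

ω = 17.28 rad/s (from 165 rpm).
Crank pin A relative to C: A = (d + r cosθ, r sinθ); lever angle φ = atan2(r sinθ, d + r cosθ).
Differentiating tanφ: φ̇ = rω(d cosθ + r)/(d² + r² + 2dr cosθ).
d² + r² + 2dr cosθ = |CA|² = 0.0109739 m²;  d cosθ + r = -0.10464 m.
|ω_lever| = |0.0976·17.28·-0.10464| / 0.0109739 = 16.08 rad/s.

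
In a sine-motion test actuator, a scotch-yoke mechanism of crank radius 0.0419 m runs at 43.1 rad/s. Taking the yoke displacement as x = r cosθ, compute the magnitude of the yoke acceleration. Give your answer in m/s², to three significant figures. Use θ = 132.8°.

ω = 43.1 rad/s
x = r cosθ ⇒ ẍ = −rω² cosθ (ω constant).
|a| = rω²|cosθ| = 0.0419·(43.1)²·|cos 132.8°| = 52.884 m/s².

52.9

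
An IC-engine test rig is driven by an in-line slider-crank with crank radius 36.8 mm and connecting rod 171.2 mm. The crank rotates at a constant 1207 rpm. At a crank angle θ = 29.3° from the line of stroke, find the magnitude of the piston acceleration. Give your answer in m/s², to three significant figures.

580

ω = 2π·1207/60 = 126.4 rad/s
x(θ) = r cosθ + √(L² − r² sin²θ); with ω constant, a = ω²·d²x/dθ².
d²x/dθ² = −r cosθ − r²(cos2θ)/√u − r⁴ sin²2θ/(4u^{3/2}),  u = L² − r² sin²θ = 0.0289851 m².
Substituting r = 0.0368 m, L = 0.1712 m, θ = 29.3°: d²x/dθ² = -0.036304 m.
a = ω²·d²x/dθ² = (126.4)²·(-0.036304) = -580 m/s²;  |a| = 580 m/s².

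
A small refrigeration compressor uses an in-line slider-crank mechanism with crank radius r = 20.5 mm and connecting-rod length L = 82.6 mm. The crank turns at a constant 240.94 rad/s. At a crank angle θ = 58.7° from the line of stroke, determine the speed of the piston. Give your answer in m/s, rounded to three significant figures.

4.78

ω = 240.9 rad/s
For an in-line slider-crank, x = r cosθ + √(L² − r² sin²θ), so v = −rω sinθ·[1 + r cosθ/√(L² − r² sin²θ)].
With r = 0.0205 m, L = 0.0826 m, θ = 58.7°: √(L² − r² sin²θ) = 0.080721 m.
v = −0.0205·240.9·0.85446·[1 + 0.0205·0.51952/0.080721] = -4.7772 m/s.
|v| = 4.7772 m/s.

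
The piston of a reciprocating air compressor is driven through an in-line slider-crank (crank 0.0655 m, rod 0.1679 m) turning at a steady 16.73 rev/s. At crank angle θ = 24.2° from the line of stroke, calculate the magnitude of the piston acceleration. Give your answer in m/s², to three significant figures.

ω = 2π·16.7 = 105.1 rad/s
x(θ) = r cosθ + √(L² − r² sin²θ); with ω constant, a = ω²·d²x/dθ².
d²x/dθ² = −r cosθ − r²(cos2θ)/√u − r⁴ sin²2θ/(4u^{3/2}),  u = L² − r² sin²θ = 0.0274695 m².
Substituting r = 0.0655 m, L = 0.1679 m, θ = 24.2°: d²x/dθ² = -0.077495 m.
a = ω²·d²x/dθ² = (105.1)²·(-0.077495) = -856.3 m/s²;  |a| = 856.3 m/s².

856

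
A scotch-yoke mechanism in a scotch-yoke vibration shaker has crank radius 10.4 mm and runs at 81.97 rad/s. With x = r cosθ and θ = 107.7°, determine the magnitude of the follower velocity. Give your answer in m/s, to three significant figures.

ω = 81.97 rad/s
x = r cosθ ⇒ ẋ = −rω sinθ.
|v| = rω|sinθ| = 0.0104·81.97·|sin 107.7°| = 0.81213 m/s.

0.812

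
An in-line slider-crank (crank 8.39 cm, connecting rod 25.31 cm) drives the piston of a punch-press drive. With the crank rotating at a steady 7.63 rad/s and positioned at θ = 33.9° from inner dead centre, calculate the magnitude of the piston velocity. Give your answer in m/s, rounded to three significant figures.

ω = 7.63 rad/s
For an in-line slider-crank, x = r cosθ + √(L² − r² sin²θ), so v = −rω sinθ·[1 + r cosθ/√(L² − r² sin²θ)].
With r = 0.0839 m, L = 0.2531 m, θ = 33.9°: √(L² − r² sin²θ) = 0.24874 m.
v = −0.0839·7.63·0.55775·[1 + 0.0839·0.83001/0.24874] = -0.45701 m/s.
|v| = 0.45701 m/s.

0.457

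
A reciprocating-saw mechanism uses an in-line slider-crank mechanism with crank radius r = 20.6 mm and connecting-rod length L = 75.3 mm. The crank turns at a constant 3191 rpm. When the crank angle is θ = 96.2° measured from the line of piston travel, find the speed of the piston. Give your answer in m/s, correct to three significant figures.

ω = 2π·3191/60 = 334.2 rad/s
For an in-line slider-crank, x = r cosθ + √(L² − r² sin²θ), so v = −rω sinθ·[1 + r cosθ/√(L² − r² sin²θ)].
With r = 0.0206 m, L = 0.0753 m, θ = 96.2°: √(L² − r² sin²θ) = 0.072462 m.
v = −0.0206·334.2·0.99415·[1 + 0.0206·-0.10800/0.072462] = -6.6333 m/s.
|v| = 6.6333 m/s.

6.63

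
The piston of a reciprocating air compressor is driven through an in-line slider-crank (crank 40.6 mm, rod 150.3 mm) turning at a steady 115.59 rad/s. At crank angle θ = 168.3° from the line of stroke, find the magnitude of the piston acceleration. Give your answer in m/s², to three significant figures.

396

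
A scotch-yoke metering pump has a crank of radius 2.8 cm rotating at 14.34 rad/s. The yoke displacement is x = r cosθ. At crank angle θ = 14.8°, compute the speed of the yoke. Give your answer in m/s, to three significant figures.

0.103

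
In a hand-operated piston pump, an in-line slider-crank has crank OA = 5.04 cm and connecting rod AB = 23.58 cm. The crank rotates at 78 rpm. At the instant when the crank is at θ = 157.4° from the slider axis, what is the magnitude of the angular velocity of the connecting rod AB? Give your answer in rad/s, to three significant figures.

ω = 8.168 rad/s (converted from 78 rpm).
The rod makes angle φ with the slider axis where L sinφ = r sinθ; differentiating, L cosφ·φ̇ = r ω cosθ.
L cosφ = √(L² − r² sin²θ) = 0.235 m.
|ω_rod| = r ω |cosθ| / √(L² − r² sin²θ) = 0.0504·8.168·0.92321/0.235 = 1.6173 rad/s.

1.62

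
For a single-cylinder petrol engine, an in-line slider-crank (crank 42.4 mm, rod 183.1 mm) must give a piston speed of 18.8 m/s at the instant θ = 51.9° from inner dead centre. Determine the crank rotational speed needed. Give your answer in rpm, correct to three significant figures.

4700

For an in-line slider-crank, |v_piston| = rω|sinθ|·[1 + r cosθ/√(L² − r² sin²θ)].
With r = 0.0424 m, L = 0.1831 m, θ = 51.9°: the bracketed kinematic factor |dx/dθ| = 0.038215 m.
ω = v/|dx/dθ| = 18.8/0.038215 = 491.96 rad/s.
N = 60ω/(2π) = 4697.8 rpm.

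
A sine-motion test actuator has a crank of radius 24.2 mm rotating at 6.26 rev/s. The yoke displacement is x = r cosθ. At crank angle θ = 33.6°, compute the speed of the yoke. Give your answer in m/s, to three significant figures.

0.527

ω = 39.33 rad/s (from 6.26 rev/s).
x = r cosθ ⇒ ẋ = −rω sinθ.
|v| = rω|sinθ| = 0.0242·39.33·|sin 33.6°| = 0.52675 m/s.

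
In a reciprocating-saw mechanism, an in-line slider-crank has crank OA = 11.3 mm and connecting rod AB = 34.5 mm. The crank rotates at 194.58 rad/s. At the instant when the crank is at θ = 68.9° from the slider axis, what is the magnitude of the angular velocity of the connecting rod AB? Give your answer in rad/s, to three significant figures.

24.1

ω = 194.6 rad/s
The rod makes angle φ with the slider axis where L sinφ = r sinθ; differentiating, L cosφ·φ̇ = r ω cosθ.
L cosφ = √(L² − r² sin²θ) = 0.03285 m.
|ω_rod| = r ω |cosθ| / √(L² − r² sin²θ) = 0.0113·194.6·0.36000/0.03285 = 24.096 rad/s.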